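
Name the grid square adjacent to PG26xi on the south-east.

Longitude subsquare x = 23; +1 → 24, wraps to 0 = a, carry into square.
Longitude square 2; +1 → 3.
Latitude subsquare i = 8; −1 → 7 = h.

PG36ah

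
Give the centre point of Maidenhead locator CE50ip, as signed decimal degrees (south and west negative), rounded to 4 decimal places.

Field C=2, E=4: +2·20° lon, +4·10° lat → SW at lon -140°, lat -50°.
Square 5, 0: +5·2° lon, +0·1° lat → SW at lon -130°, lat -50°.
Subsquare i=8, p=15: +8·0.0833333° lon, +15·0.0416667° lat → SW at lon -129.333°, lat -49.375°.
Cell spans 0.0833333° lon × 0.0416667° lat. Centre is SW corner plus half of each.
latitude -49.3542, longitude -129.2917.

-49.3542, -129.2917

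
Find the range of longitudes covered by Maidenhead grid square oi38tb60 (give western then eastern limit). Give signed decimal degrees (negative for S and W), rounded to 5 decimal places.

107.63333, 107.64167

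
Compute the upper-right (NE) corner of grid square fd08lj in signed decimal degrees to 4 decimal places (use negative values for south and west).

Field F=5, D=3: +5·20° lon, +3·10° lat → SW at lon -80°, lat -60°.
Square 0, 8: +0·2° lon, +8·1° lat → SW at lon -80°, lat -52°.
Subsquare l=11, j=9: +11·0.0833333° lon, +9·0.0416667° lat → SW at lon -79.0833°, lat -51.625°.
Cell spans 0.0833333° lon × 0.0416667° lat. NE corner is SW corner plus one full cell.
latitude -51.5833, longitude -79.0000.

-51.5833, -79.0000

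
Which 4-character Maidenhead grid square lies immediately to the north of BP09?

BQ00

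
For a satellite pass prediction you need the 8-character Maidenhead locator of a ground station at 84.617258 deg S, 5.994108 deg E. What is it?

JA25xj91

Offset from 180°W / 90°S: lon 185.99411°, lat 5.38274°.
Field: 185.99411/20 → 9 → J, 5.38274/10 → 0 → A; chars JA.
Square: 5.99411/2 → 2, 5.38274/1 → 5; chars 25.
Subsquare: 1.99411/0.0833333 → 23 → x, 0.38274/0.0416667 → 9 → j; chars xj.
Extended square: 0.07744/0.00833333 → 9, 0.00774/0.00416667 → 1; chars 91.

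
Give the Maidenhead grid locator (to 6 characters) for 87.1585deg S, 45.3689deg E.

Add 180° to longitude and 90° to latitude: 225.3689, 2.8415.
Field: lon ⌊225.3689/20⌋ = 11 → L; lat ⌊2.8415/10⌋ = 0 → A.
Square: lon ⌊5.3689/2⌋ = 2; lat ⌊2.8415/1⌋ = 2.
Subsquare: lon ⌊1.3689/0.0833333⌋ = 16 → q; lat ⌊0.8415/0.0416667⌋ = 20 → u.

LA22qu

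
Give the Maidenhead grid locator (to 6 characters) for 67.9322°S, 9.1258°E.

JC42nb

Offset from 180°W / 90°S: lon 189.1258°, lat 22.0678°.
Field: 189.1258/20 → 9 → J, 22.0678/10 → 2 → C; chars JC.
Square: 9.1258/2 → 4, 2.0678/1 → 2; chars 42.
Subsquare: 1.1258/0.0833333 → 13 → n, 0.0678/0.0416667 → 1 → b; chars nb.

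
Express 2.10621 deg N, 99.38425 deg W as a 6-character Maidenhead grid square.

Offset from 180°W / 90°S: lon 80.6158°, lat 92.1062°.
Field: lon ⌊80.6158/20⌋ = 4 → E; lat ⌊92.1062/10⌋ = 9 → J.
Square: lon ⌊0.6158/2⌋ = 0; lat ⌊2.1062/1⌋ = 2.
Subsquare: lon ⌊0.6158/0.0833333⌋ = 7 → h; lat ⌊0.1062/0.0416667⌋ = 2 → c.

EJ02hc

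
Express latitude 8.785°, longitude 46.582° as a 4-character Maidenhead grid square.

Add 180° to longitude and 90° to latitude: 226.58, 98.78.
Field: 226.58/20 → 11 → L, 98.78/10 → 9 → J; chars LJ.
Square: 6.58/2 → 3, 8.78/1 → 8; chars 38.

LJ38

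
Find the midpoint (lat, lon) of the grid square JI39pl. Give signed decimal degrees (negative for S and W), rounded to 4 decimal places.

-0.5208, 7.2917

Field J=9, I=8: +9·20° lon, +8·10° lat → SW at lon 0°, lat -10°.
Square 3, 9: +3·2° lon, +9·1° lat → SW at lon 6°, lat -1°.
Subsquare p=15, l=11: +15·0.0833333° lon, +11·0.0416667° lat → SW at lon 7.25°, lat -0.541667°.
Cell spans 0.0833333° lon × 0.0416667° lat. Centre is SW corner plus half of each.
latitude -0.5208, longitude 7.2917.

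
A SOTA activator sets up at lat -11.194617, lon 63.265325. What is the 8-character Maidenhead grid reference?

MH18pt13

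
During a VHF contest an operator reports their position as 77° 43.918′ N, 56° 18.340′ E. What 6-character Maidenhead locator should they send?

Add 180° to longitude and 90° to latitude: 236.3057, 167.7320.
Field (20°×10°, letters A–R): 236.3057/20 → 11 → L, 167.7320/10 → 16 → Q; chars LQ.
Square (2°×1°, digits 0–9): 16.3057/2 → 8, 7.7320/1 → 7; chars 87.
Subsquare (5′×2.5′, letters a–x): 0.3057/0.0833333 → 3 → d, 0.7320/0.0416667 → 17 → r; chars dr.

LQ87dr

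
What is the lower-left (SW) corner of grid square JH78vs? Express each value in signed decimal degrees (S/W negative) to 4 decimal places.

-11.2500, 15.7500

Field J=9, H=7: +9·20° lon, +7·10° lat → SW at lon 0°, lat -20°.
Square 7, 8: +7·2° lon, +8·1° lat → SW at lon 14°, lat -12°.
Subsquare v=21, s=18: +21·0.0833333° lon, +18·0.0416667° lat → SW at lon 15.75°, lat -11.25°.
latitude -11.2500, longitude 15.7500.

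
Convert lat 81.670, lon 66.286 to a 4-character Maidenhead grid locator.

MR31

Offset from 180°W / 90°S: lon 246.29°, lat 171.67°.
Field: lon ⌊246.29/20⌋ = 12 → M; lat ⌊171.67/10⌋ = 17 → R.
Square: lon ⌊6.29/2⌋ = 3; lat ⌊1.67/1⌋ = 1.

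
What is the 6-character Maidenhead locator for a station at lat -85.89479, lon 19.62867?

JA94tc

Add 180° to longitude and 90° to latitude: 199.6287, 4.1052.
Field (20°×10°, letters A–R): 199.6287/20 → 9 → J, 4.1052/10 → 0 → A; chars JA.
Square (2°×1°, digits 0–9): 19.6287/2 → 9, 4.1052/1 → 4; chars 94.
Subsquare (5′×2.5′, letters a–x): 1.6287/0.0833333 → 19 → t, 0.1052/0.0416667 → 2 → c; chars tc.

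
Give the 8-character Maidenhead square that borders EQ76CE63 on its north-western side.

EQ76ce54

Longitude extended square 6; −1 → 5.
Latitude extended square 3; +1 → 4.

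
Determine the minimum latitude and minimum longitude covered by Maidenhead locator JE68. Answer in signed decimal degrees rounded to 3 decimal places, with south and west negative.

-42.000, 12.000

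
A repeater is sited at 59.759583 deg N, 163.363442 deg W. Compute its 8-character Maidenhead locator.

Add 180° to longitude and 90° to latitude: 16.63656, 149.75958.
Field: lon ⌊16.63656/20⌋ = 0 → A; lat ⌊149.75958/10⌋ = 14 → O.
Square: lon ⌊16.63656/2⌋ = 8; lat ⌊9.75958/1⌋ = 9.
Subsquare: lon ⌊0.63656/0.0833333⌋ = 7 → h; lat ⌊0.75958/0.0416667⌋ = 18 → s.
Extended square: lon ⌊0.05322/0.00833333⌋ = 6; lat ⌊0.00958/0.00416667⌋ = 2.

AO89hs62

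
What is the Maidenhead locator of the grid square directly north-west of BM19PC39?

BM19pd20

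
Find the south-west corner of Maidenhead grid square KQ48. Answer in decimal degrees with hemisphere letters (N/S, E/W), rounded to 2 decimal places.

Field K=10, Q=16: +10·20° lon, +16·10° lat → SW at lon 20°, lat 70°.
Square 4, 8: +4·2° lon, +8·1° lat → SW at lon 28°, lat 78°.
latitude 78.00° N, longitude 28.00° E.

78.00° N, 28.00° E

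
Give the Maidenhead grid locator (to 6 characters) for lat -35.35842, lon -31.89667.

Shift to the Maidenhead origin (180°W, 90°S): lon 148.1033, lat 54.6416.
Field (20°×10°, letters A–R): lon ⌊148.1033/20⌋ = 7 → H; lat ⌊54.6416/10⌋ = 5 → F.
Square (2°×1°, digits 0–9): lon ⌊8.1033/2⌋ = 4; lat ⌊4.6416/1⌋ = 4.
Subsquare (5′×2.5′, letters a–x): lon ⌊0.1033/0.0833333⌋ = 1 → b; lat ⌊0.6416/0.0416667⌋ = 15 → p.

HF44bp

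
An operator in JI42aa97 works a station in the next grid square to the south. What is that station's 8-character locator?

JI42aa96

Latitude extended square 7; −1 → 6.
The longitude characters are unchanged.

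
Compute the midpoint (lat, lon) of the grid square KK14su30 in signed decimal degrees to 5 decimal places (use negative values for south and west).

14.83542, 23.52917

Field K=10, K=10: +10·20° lon, +10·10° lat → SW at lon 20°, lat 10°.
Square 1, 4: +1·2° lon, +4·1° lat → SW at lon 22°, lat 14°.
Subsquare s=18, u=20: +18·0.0833333° lon, +20·0.0416667° lat → SW at lon 23.5°, lat 14.8333°.
Extended square 3, 0: +3·0.00833333° lon, +0·0.00416667° lat → SW at lon 23.525°, lat 14.8333°.
Cell spans 0.00833333° lon × 0.00416667° lat. Centre is SW corner plus half of each.
latitude 14.83542, longitude 23.52917.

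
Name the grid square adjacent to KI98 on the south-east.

LI07

Longitude square 9; +1 → 10, wraps to 0, carry into field.
Longitude field K = 10; +1 → 11 = L.
Latitude square 8; −1 → 7.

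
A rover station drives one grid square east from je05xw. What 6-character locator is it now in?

Longitude subsquare x = 23; +1 → 24, wraps to 0 = a, carry into square.
Longitude square 0; +1 → 1.
The latitude characters are unchanged.

JE15aw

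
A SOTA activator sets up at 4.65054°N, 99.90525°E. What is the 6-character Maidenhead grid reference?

Offset from 180°W / 90°S: lon 279.9053°, lat 94.6505°.
Field: lon ⌊279.9053/20⌋ = 13 → N; lat ⌊94.6505/10⌋ = 9 → J.
Square: lon ⌊19.9053/2⌋ = 9; lat ⌊4.6505/1⌋ = 4.
Subsquare: lon ⌊1.9053/0.0833333⌋ = 22 → w; lat ⌊0.6505/0.0416667⌋ = 15 → p.

NJ94wp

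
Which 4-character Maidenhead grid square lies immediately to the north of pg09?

PH00

Latitude square 9; +1 → 10, wraps to 0, carry into field.
Latitude field G = 6; +1 → 7 = H.
The longitude characters are unchanged.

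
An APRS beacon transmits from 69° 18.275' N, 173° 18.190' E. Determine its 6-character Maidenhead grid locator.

RP69ph

Offset from 180°W / 90°S: lon 353.3032°, lat 159.3046°.
Field: 353.3032/20 → 17 → R, 159.3046/10 → 15 → P; chars RP.
Square: 13.3032/2 → 6, 9.3046/1 → 9; chars 69.
Subsquare: 1.3032/0.0833333 → 15 → p, 0.3046/0.0416667 → 7 → h; chars ph.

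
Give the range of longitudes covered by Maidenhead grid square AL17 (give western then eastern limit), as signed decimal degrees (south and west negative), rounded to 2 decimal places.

-178.00, -176.00

Field A=0, L=11: +0·20° lon, +11·10° lat → SW at lon -180°, lat 20°.
Square 1, 7: +1·2° lon, +7·1° lat → SW at lon -178°, lat 27°.
Cell spans 2° lon × 1° lat.
west -178.00, east -176.00.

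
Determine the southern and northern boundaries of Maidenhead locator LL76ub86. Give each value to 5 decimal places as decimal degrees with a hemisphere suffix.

Field L=11, L=11: +11·20° lon, +11·10° lat → SW at lon 40°, lat 20°.
Square 7, 6: +7·2° lon, +6·1° lat → SW at lon 54°, lat 26°.
Subsquare u=20, b=1: +20·0.0833333° lon, +1·0.0416667° lat → SW at lon 55.6667°, lat 26.0417°.
Extended square 8, 6: +8·0.00833333° lon, +6·0.00416667° lat → SW at lon 55.7333°, lat 26.0667°.
Cell spans 0.00833333° lon × 0.00416667° lat.
south 26.06667° N, north 26.07083° N.

26.06667° N, 26.07083° N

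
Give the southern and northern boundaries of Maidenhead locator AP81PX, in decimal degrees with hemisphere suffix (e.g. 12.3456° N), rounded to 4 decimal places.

61.9583° N, 62.0000° N

Field A=0, P=15: +0·20° lon, +15·10° lat → SW at lon -180°, lat 60°.
Square 8, 1: +8·2° lon, +1·1° lat → SW at lon -164°, lat 61°.
Subsquare p=15, x=23: +15·0.0833333° lon, +23·0.0416667° lat → SW at lon -162.75°, lat 61.9583°.
Cell spans 0.0833333° lon × 0.0416667° lat.
south 61.9583° N, north 62.0000° N.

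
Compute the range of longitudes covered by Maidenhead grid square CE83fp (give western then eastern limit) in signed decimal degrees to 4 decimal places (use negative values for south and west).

-123.5833, -123.5000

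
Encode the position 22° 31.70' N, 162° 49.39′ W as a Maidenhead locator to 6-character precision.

Add 180° to longitude and 90° to latitude: 17.1768, 112.5283.
Field: 17.1768/20 → 0 → A, 112.5283/10 → 11 → L; chars AL.
Square: 17.1768/2 → 8, 2.5283/1 → 2; chars 82.
Subsquare: 1.1768/0.0833333 → 14 → o, 0.5283/0.0416667 → 12 → m; chars om.

AL82om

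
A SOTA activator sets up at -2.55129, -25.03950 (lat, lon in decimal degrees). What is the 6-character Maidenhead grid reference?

Offset from 180°W / 90°S: lon 154.9605°, lat 87.4487°.
Field: lon ⌊154.9605/20⌋ = 7 → H; lat ⌊87.4487/10⌋ = 8 → I.
Square: lon ⌊14.9605/2⌋ = 7; lat ⌊7.4487/1⌋ = 7.
Subsquare: lon ⌊0.9605/0.0833333⌋ = 11 → l; lat ⌊0.4487/0.0416667⌋ = 10 → k.

HI77lk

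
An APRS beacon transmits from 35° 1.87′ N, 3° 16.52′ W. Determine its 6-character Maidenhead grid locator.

Add 180° to longitude and 90° to latitude: 176.7247, 125.0312.
Field: lon ⌊176.7247/20⌋ = 8 → I; lat ⌊125.0312/10⌋ = 12 → M.
Square: lon ⌊16.7247/2⌋ = 8; lat ⌊5.0312/1⌋ = 5.
Subsquare: lon ⌊0.7247/0.0833333⌋ = 8 → i; lat ⌊0.0312/0.0416667⌋ = 0 → a.

IM85ia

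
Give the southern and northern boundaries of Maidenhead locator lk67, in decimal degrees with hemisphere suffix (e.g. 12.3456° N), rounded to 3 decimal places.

17.000° N, 18.000° N

Field L=11, K=10: +11·20° lon, +10·10° lat → SW at lon 40°, lat 10°.
Square 6, 7: +6·2° lon, +7·1° lat → SW at lon 52°, lat 17°.
Cell spans 2° lon × 1° lat.
south 17.000° N, north 18.000° N.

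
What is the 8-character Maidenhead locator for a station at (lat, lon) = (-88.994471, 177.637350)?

RA81ta61

Add 180° to longitude and 90° to latitude: 357.63735, 1.00553.
Field: lon ⌊357.63735/20⌋ = 17 → R; lat ⌊1.00553/10⌋ = 0 → A.
Square: lon ⌊17.63735/2⌋ = 8; lat ⌊1.00553/1⌋ = 1.
Subsquare: lon ⌊1.63735/0.0833333⌋ = 19 → t; lat ⌊0.00553/0.0416667⌋ = 0 → a.
Extended square: lon ⌊0.05402/0.00833333⌋ = 6; lat ⌊0.00553/0.00416667⌋ = 1.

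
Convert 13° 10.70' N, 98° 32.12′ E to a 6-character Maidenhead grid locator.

NK93ge

Shift to the Maidenhead origin (180°W, 90°S): lon 278.5353, lat 103.1783.
Field: lon ⌊278.5353/20⌋ = 13 → N; lat ⌊103.1783/10⌋ = 10 → K.
Square: lon ⌊18.5353/2⌋ = 9; lat ⌊3.1783/1⌋ = 3.
Subsquare: lon ⌊0.5353/0.0833333⌋ = 6 → g; lat ⌊0.1783/0.0416667⌋ = 4 → e.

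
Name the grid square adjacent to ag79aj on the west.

Longitude subsquare a = 0; −1 → -1, wraps to 23 = x, carry into square.
Longitude square 7; −1 → 6.
The latitude characters are unchanged.

AG69xj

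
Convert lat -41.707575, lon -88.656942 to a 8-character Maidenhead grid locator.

Add 180° to longitude and 90° to latitude: 91.34306, 48.29243.
Field: 91.34306/20 → 4 → E, 48.29243/10 → 4 → E; chars EE.
Square: 11.34306/2 → 5, 8.29243/1 → 8; chars 58.
Subsquare: 1.34306/0.0833333 → 16 → q, 0.29243/0.0416667 → 7 → h; chars qh.
Extended square: 0.00972/0.00833333 → 1, 0.00076/0.00416667 → 0; chars 10.

EE58qh10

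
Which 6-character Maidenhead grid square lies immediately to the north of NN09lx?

NO00la

Latitude subsquare x = 23; +1 → 24, wraps to 0 = a, carry into square.
Latitude square 9; +1 → 10, wraps to 0, carry into field.
Latitude field N = 13; +1 → 14 = O.
The longitude characters are unchanged.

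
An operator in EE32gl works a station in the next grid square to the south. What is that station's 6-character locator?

EE32gk

Latitude subsquare l = 11; −1 → 10 = k.
The longitude characters are unchanged.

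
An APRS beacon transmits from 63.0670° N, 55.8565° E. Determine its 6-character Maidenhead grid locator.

Offset from 180°W / 90°S: lon 235.8565°, lat 153.0670°.
Field: 235.8565/20 → 11 → L, 153.0670/10 → 15 → P; chars LP.
Square: 15.8565/2 → 7, 3.0670/1 → 3; chars 73.
Subsquare: 1.8565/0.0833333 → 22 → w, 0.0670/0.0416667 → 1 → b; chars wb.

LP73wb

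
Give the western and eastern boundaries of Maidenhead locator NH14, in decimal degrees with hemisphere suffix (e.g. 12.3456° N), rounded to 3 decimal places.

82.000° E, 84.000° E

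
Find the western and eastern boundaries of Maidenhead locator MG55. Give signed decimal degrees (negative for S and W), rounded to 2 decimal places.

Field M=12, G=6: +12·20° lon, +6·10° lat → SW at lon 60°, lat -30°.
Square 5, 5: +5·2° lon, +5·1° lat → SW at lon 70°, lat -25°.
Cell spans 2° lon × 1° lat.
west 70.00, east 72.00.

70.00, 72.00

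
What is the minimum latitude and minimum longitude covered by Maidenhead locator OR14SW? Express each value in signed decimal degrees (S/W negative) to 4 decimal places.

84.9167, 103.5000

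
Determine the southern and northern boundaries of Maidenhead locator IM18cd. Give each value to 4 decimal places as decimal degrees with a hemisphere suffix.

38.1250° N, 38.1667° N

Field I=8, M=12: +8·20° lon, +12·10° lat → SW at lon -20°, lat 30°.
Square 1, 8: +1·2° lon, +8·1° lat → SW at lon -18°, lat 38°.
Subsquare c=2, d=3: +2·0.0833333° lon, +3·0.0416667° lat → SW at lon -17.8333°, lat 38.125°.
Cell spans 0.0833333° lon × 0.0416667° lat.
south 38.1250° N, north 38.1667° N.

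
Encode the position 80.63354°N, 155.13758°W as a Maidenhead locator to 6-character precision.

BR20kp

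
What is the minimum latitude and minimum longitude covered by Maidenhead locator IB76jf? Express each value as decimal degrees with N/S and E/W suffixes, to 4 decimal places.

73.7917° S, 5.2500° W

Field I=8, B=1: +8·20° lon, +1·10° lat → SW at lon -20°, lat -80°.
Square 7, 6: +7·2° lon, +6·1° lat → SW at lon -6°, lat -74°.
Subsquare j=9, f=5: +9·0.0833333° lon, +5·0.0416667° lat → SW at lon -5.25°, lat -73.7917°.
latitude 73.7917° S, longitude 5.2500° W.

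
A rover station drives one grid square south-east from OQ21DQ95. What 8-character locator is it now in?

OQ21eq04

Longitude extended square 9; +1 → 10, wraps to 0, carry into subsquare.
Longitude subsquare d = 3; +1 → 4 = e.
Latitude extended square 5; −1 → 4.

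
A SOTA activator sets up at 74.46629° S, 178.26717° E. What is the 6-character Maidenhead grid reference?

Offset from 180°W / 90°S: lon 358.2672°, lat 15.5337°.
Field: 358.2672/20 → 17 → R, 15.5337/10 → 1 → B; chars RB.
Square: 18.2672/2 → 9, 5.5337/1 → 5; chars 95.
Subsquare: 0.2672/0.0833333 → 3 → d, 0.5337/0.0416667 → 12 → m; chars dm.

RB95dm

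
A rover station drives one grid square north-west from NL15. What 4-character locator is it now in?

NL06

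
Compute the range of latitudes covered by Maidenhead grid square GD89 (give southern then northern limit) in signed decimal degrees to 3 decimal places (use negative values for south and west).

-51.000, -50.000

Field G=6, D=3: +6·20° lon, +3·10° lat → SW at lon -60°, lat -60°.
Square 8, 9: +8·2° lon, +9·1° lat → SW at lon -44°, lat -51°.
Cell spans 2° lon × 1° lat.
south -51.000, north -50.000.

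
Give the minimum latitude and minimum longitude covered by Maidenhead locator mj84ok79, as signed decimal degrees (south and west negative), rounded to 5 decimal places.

4.45417, 77.22500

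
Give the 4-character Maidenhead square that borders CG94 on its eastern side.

Longitude square 9; +1 → 10, wraps to 0, carry into field.
Longitude field C = 2; +1 → 3 = D.
The latitude characters are unchanged.

DG04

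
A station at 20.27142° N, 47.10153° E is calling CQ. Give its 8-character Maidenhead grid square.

LL30ng25

Offset from 180°W / 90°S: lon 227.10153°, lat 110.27142°.
Field (20°×10°, letters A–R): lon ⌊227.10153/20⌋ = 11 → L; lat ⌊110.27142/10⌋ = 11 → L.
Square (2°×1°, digits 0–9): lon ⌊7.10153/2⌋ = 3; lat ⌊0.27142/1⌋ = 0.
Subsquare (5′×2.5′, letters a–x): lon ⌊1.10153/0.0833333⌋ = 13 → n; lat ⌊0.27142/0.0416667⌋ = 6 → g.
Extended square (30″×15″, digits 0–9): lon ⌊0.01820/0.00833333⌋ = 2; lat ⌊0.02142/0.00416667⌋ = 5.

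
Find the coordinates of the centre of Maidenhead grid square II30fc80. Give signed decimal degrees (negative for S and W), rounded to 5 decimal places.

-9.91458, -13.51250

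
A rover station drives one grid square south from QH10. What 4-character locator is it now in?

QG19

Latitude square 0; −1 → -1, wraps to 9, carry into field.
Latitude field H = 7; −1 → 6 = G.
The longitude characters are unchanged.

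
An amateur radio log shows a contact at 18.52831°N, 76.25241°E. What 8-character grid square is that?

MK88dm06

Shift to the Maidenhead origin (180°W, 90°S): lon 256.25241, lat 108.52831.
Field: 256.25241/20 → 12 → M, 108.52831/10 → 10 → K; chars MK.
Square: 16.25241/2 → 8, 8.52831/1 → 8; chars 88.
Subsquare: 0.25241/0.0833333 → 3 → d, 0.52831/0.0416667 → 12 → m; chars dm.
Extended square: 0.00241/0.00833333 → 0, 0.02831/0.00416667 → 6; chars 06.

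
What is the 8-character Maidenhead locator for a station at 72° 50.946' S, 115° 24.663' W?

DB27hd06

Offset from 180°W / 90°S: lon 64.58895°, lat 17.15090°.
Field: 64.58895/20 → 3 → D, 17.15090/10 → 1 → B; chars DB.
Square: 4.58895/2 → 2, 7.15090/1 → 7; chars 27.
Subsquare: 0.58895/0.0833333 → 7 → h, 0.15090/0.0416667 → 3 → d; chars hd.
Extended square: 0.00562/0.00833333 → 0, 0.02590/0.00416667 → 6; chars 06.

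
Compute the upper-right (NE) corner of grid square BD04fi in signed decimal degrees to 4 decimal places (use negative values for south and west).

-55.6250, -159.5000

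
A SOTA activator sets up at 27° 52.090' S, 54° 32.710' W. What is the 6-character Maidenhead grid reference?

GG22rd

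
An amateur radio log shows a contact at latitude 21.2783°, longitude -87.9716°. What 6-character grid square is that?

Offset from 180°W / 90°S: lon 92.0284°, lat 111.2783°.
Field (20°×10°, letters A–R): lon ⌊92.0284/20⌋ = 4 → E; lat ⌊111.2783/10⌋ = 11 → L.
Square (2°×1°, digits 0–9): lon ⌊12.0284/2⌋ = 6; lat ⌊1.2783/1⌋ = 1.
Subsquare (5′×2.5′, letters a–x): lon ⌊0.0284/0.0833333⌋ = 0 → a; lat ⌊0.2783/0.0416667⌋ = 6 → g.

EL61ag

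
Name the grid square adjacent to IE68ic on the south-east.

IE68jb

Longitude subsquare i = 8; +1 → 9 = j.
Latitude subsquare c = 2; −1 → 1 = b.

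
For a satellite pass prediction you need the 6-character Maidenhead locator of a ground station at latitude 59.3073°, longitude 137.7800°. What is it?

Shift to the Maidenhead origin (180°W, 90°S): lon 317.7800, lat 149.3073.
Field (20°×10°, letters A–R): 317.7800/20 → 15 → P, 149.3073/10 → 14 → O; chars PO.
Square (2°×1°, digits 0–9): 17.7800/2 → 8, 9.3073/1 → 9; chars 89.
Subsquare (5′×2.5′, letters a–x): 1.7800/0.0833333 → 21 → v, 0.3073/0.0416667 → 7 → h; chars vh.

PO89vh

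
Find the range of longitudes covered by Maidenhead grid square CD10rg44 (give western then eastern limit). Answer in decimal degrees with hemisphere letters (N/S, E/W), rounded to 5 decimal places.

Field C=2, D=3: +2·20° lon, +3·10° lat → SW at lon -140°, lat -60°.
Square 1, 0: +1·2° lon, +0·1° lat → SW at lon -138°, lat -60°.
Subsquare r=17, g=6: +17·0.0833333° lon, +6·0.0416667° lat → SW at lon -136.583°, lat -59.75°.
Extended square 4, 4: +4·0.00833333° lon, +4·0.00416667° lat → SW at lon -136.55°, lat -59.7333°.
Cell spans 0.00833333° lon × 0.00416667° lat.
west 136.55000° W, east 136.54167° W.

136.55000° W, 136.54167° W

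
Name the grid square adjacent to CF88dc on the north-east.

CF88ed

Longitude subsquare d = 3; +1 → 4 = e.
Latitude subsquare c = 2; +1 → 3 = d.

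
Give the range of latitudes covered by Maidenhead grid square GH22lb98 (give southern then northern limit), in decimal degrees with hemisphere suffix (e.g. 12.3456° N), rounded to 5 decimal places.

17.92500° S, 17.92083° S

Field G=6, H=7: +6·20° lon, +7·10° lat → SW at lon -60°, lat -20°.
Square 2, 2: +2·2° lon, +2·1° lat → SW at lon -56°, lat -18°.
Subsquare l=11, b=1: +11·0.0833333° lon, +1·0.0416667° lat → SW at lon -55.0833°, lat -17.9583°.
Extended square 9, 8: +9·0.00833333° lon, +8·0.00416667° lat → SW at lon -55.0083°, lat -17.925°.
Cell spans 0.00833333° lon × 0.00416667° lat.
south 17.92500° S, north 17.92083° S.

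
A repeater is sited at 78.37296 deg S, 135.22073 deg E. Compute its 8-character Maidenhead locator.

PB71op60

Offset from 180°W / 90°S: lon 315.22073°, lat 11.62704°.
Field: lon ⌊315.22073/20⌋ = 15 → P; lat ⌊11.62704/10⌋ = 1 → B.
Square: lon ⌊15.22073/2⌋ = 7; lat ⌊1.62704/1⌋ = 1.
Subsquare: lon ⌊1.22073/0.0833333⌋ = 14 → o; lat ⌊0.62704/0.0416667⌋ = 15 → p.
Extended square: lon ⌊0.05406/0.00833333⌋ = 6; lat ⌊0.00204/0.00416667⌋ = 0.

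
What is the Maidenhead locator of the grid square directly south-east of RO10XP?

Longitude subsquare x = 23; +1 → 24, wraps to 0 = a, carry into square.
Longitude square 1; +1 → 2.
Latitude subsquare p = 15; −1 → 14 = o.

RO20ao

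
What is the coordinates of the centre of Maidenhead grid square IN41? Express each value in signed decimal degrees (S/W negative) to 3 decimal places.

41.500, -11.000

Field I=8, N=13: +8·20° lon, +13·10° lat → SW at lon -20°, lat 40°.
Square 4, 1: +4·2° lon, +1·1° lat → SW at lon -12°, lat 41°.
Cell spans 2° lon × 1° lat. Centre is SW corner plus half of each.
latitude 41.500, longitude -11.000.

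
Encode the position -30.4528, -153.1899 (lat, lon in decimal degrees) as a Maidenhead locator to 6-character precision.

BF39jn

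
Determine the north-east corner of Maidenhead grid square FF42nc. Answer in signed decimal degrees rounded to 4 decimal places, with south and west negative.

-37.8750, -70.8333

Field F=5, F=5: +5·20° lon, +5·10° lat → SW at lon -80°, lat -40°.
Square 4, 2: +4·2° lon, +2·1° lat → SW at lon -72°, lat -38°.
Subsquare n=13, c=2: +13·0.0833333° lon, +2·0.0416667° lat → SW at lon -70.9167°, lat -37.9167°.
Cell spans 0.0833333° lon × 0.0416667° lat. NE corner is SW corner plus one full cell.
latitude -37.8750, longitude -70.8333.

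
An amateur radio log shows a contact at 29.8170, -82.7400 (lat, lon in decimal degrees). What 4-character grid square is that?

Shift to the Maidenhead origin (180°W, 90°S): lon 97.26, lat 119.82.
Field: 97.26/20 → 4 → E, 119.82/10 → 11 → L; chars EL.
Square: 17.26/2 → 8, 9.82/1 → 9; chars 89.

EL89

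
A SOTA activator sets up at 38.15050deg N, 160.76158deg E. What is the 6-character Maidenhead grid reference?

RM08jd

Add 180° to longitude and 90° to latitude: 340.7616, 128.1505.
Field: 340.7616/20 → 17 → R, 128.1505/10 → 12 → M; chars RM.
Square: 0.7616/2 → 0, 8.1505/1 → 8; chars 08.
Subsquare: 0.7616/0.0833333 → 9 → j, 0.1505/0.0416667 → 3 → d; chars jd.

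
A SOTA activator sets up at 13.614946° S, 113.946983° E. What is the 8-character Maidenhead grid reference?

Shift to the Maidenhead origin (180°W, 90°S): lon 293.94698, lat 76.38505.
Field (20°×10°, letters A–R): lon ⌊293.94698/20⌋ = 14 → O; lat ⌊76.38505/10⌋ = 7 → H.
Square (2°×1°, digits 0–9): lon ⌊13.94698/2⌋ = 6; lat ⌊6.38505/1⌋ = 6.
Subsquare (5′×2.5′, letters a–x): lon ⌊1.94698/0.0833333⌋ = 23 → x; lat ⌊0.38505/0.0416667⌋ = 9 → j.
Extended square (30″×15″, digits 0–9): lon ⌊0.03032/0.00833333⌋ = 3; lat ⌊0.01005/0.00416667⌋ = 2.

OH66xj32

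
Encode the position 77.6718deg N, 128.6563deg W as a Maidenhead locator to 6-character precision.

Add 180° to longitude and 90° to latitude: 51.3437, 167.6718.
Field: lon ⌊51.3437/20⌋ = 2 → C; lat ⌊167.6718/10⌋ = 16 → Q.
Square: lon ⌊11.3437/2⌋ = 5; lat ⌊7.6718/1⌋ = 7.
Subsquare: lon ⌊1.3437/0.0833333⌋ = 16 → q; lat ⌊0.6718/0.0416667⌋ = 16 → q.

CQ57qq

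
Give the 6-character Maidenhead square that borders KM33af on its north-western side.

KM23xg

Longitude subsquare a = 0; −1 → -1, wraps to 23 = x, carry into square.
Longitude square 3; −1 → 2.
Latitude subsquare f = 5; +1 → 6 = g.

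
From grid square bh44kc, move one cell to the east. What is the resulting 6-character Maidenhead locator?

BH44lc

Longitude subsquare k = 10; +1 → 11 = l.
The latitude characters are unchanged.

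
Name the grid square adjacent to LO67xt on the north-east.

Longitude subsquare x = 23; +1 → 24, wraps to 0 = a, carry into square.
Longitude square 6; +1 → 7.
Latitude subsquare t = 19; +1 → 20 = u.

LO77au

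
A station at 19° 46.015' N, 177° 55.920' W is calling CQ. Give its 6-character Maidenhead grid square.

AK19as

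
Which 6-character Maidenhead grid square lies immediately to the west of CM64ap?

CM54xp

Longitude subsquare a = 0; −1 → -1, wraps to 23 = x, carry into square.
Longitude square 6; −1 → 5.
The latitude characters are unchanged.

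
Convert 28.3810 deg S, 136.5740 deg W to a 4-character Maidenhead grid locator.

CG11

Shift to the Maidenhead origin (180°W, 90°S): lon 43.43, lat 61.62.
Field: lon ⌊43.43/20⌋ = 2 → C; lat ⌊61.62/10⌋ = 6 → G.
Square: lon ⌊3.43/2⌋ = 1; lat ⌊1.62/1⌋ = 1.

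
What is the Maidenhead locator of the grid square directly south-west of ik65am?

Longitude subsquare a = 0; −1 → -1, wraps to 23 = x, carry into square.
Longitude square 6; −1 → 5.
Latitude subsquare m = 12; −1 → 11 = l.

IK55xl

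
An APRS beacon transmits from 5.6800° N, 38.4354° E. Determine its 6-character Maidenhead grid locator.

Offset from 180°W / 90°S: lon 218.4354°, lat 95.6800°.
Field (20°×10°, letters A–R): 218.4354/20 → 10 → K, 95.6800/10 → 9 → J; chars KJ.
Square (2°×1°, digits 0–9): 18.4354/2 → 9, 5.6800/1 → 5; chars 95.
Subsquare (5′×2.5′, letters a–x): 0.4354/0.0833333 → 5 → f, 0.6800/0.0416667 → 16 → q; chars fq.

KJ95fq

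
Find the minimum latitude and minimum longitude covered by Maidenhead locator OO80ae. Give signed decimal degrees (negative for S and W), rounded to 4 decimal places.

Field O=14, O=14: +14·20° lon, +14·10° lat → SW at lon 100°, lat 50°.
Square 8, 0: +8·2° lon, +0·1° lat → SW at lon 116°, lat 50°.
Subsquare a=0, e=4: +0·0.0833333° lon, +4·0.0416667° lat → SW at lon 116°, lat 50.1667°.
latitude 50.1667, longitude 116.0000.

50.1667, 116.0000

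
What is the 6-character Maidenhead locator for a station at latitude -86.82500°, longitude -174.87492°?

Shift to the Maidenhead origin (180°W, 90°S): lon 5.1251, lat 3.1750.
Field: 5.1251/20 → 0 → A, 3.1750/10 → 0 → A; chars AA.
Square: 5.1251/2 → 2, 3.1750/1 → 3; chars 23.
Subsquare: 1.1251/0.0833333 → 13 → n, 0.1750/0.0416667 → 4 → e; chars ne.

AA23ne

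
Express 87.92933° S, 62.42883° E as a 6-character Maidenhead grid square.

MA12fb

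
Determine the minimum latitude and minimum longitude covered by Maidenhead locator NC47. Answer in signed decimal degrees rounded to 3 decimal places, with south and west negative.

-63.000, 88.000

Field N=13, C=2: +13·20° lon, +2·10° lat → SW at lon 80°, lat -70°.
Square 4, 7: +4·2° lon, +7·1° lat → SW at lon 88°, lat -63°.
latitude -63.000, longitude 88.000.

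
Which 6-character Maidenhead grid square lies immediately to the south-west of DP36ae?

DP26xd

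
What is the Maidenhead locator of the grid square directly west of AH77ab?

Longitude subsquare a = 0; −1 → -1, wraps to 23 = x, carry into square.
Longitude square 7; −1 → 6.
The latitude characters are unchanged.

AH67xb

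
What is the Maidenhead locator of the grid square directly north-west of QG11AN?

QG01xo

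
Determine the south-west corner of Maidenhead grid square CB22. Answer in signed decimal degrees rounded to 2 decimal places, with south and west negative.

-78.00, -136.00

Field C=2, B=1: +2·20° lon, +1·10° lat → SW at lon -140°, lat -80°.
Square 2, 2: +2·2° lon, +2·1° lat → SW at lon -136°, lat -78°.
latitude -78.00, longitude -136.00.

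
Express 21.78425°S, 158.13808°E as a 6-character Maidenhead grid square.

QG98bf

Shift to the Maidenhead origin (180°W, 90°S): lon 338.1381, lat 68.2157.
Field (20°×10°, letters A–R): lon ⌊338.1381/20⌋ = 16 → Q; lat ⌊68.2157/10⌋ = 6 → G.
Square (2°×1°, digits 0–9): lon ⌊18.1381/2⌋ = 9; lat ⌊8.2157/1⌋ = 8.
Subsquare (5′×2.5′, letters a–x): lon ⌊0.1381/0.0833333⌋ = 1 → b; lat ⌊0.2157/0.0416667⌋ = 5 → f.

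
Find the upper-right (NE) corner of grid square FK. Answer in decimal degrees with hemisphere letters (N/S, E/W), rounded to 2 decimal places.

20.00° N, 60.00° W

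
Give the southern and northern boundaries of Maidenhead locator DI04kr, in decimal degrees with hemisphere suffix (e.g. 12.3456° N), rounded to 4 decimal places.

5.2917° S, 5.2500° S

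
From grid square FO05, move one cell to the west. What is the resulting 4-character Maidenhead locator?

EO95

Longitude square 0; −1 → -1, wraps to 9, carry into field.
Longitude field F = 5; −1 → 4 = E.
The latitude characters are unchanged.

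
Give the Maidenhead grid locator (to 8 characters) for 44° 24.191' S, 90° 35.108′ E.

NE55ho03

Offset from 180°W / 90°S: lon 270.58513°, lat 45.59682°.
Field: 270.58513/20 → 13 → N, 45.59682/10 → 4 → E; chars NE.
Square: 10.58513/2 → 5, 5.59682/1 → 5; chars 55.
Subsquare: 0.58513/0.0833333 → 7 → h, 0.59682/0.0416667 → 14 → o; chars ho.
Extended square: 0.00180/0.00833333 → 0, 0.01348/0.00416667 → 3; chars 03.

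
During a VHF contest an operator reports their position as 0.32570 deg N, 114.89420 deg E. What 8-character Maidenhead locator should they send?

OJ70kh78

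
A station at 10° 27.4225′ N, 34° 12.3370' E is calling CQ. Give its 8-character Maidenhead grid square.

KK70ck49

Shift to the Maidenhead origin (180°W, 90°S): lon 214.20562, lat 100.45704.
Field: lon ⌊214.20562/20⌋ = 10 → K; lat ⌊100.45704/10⌋ = 10 → K.
Square: lon ⌊14.20562/2⌋ = 7; lat ⌊0.45704/1⌋ = 0.
Subsquare: lon ⌊0.20562/0.0833333⌋ = 2 → c; lat ⌊0.45704/0.0416667⌋ = 10 → k.
Extended square: lon ⌊0.03895/0.00833333⌋ = 4; lat ⌊0.04038/0.00416667⌋ = 9.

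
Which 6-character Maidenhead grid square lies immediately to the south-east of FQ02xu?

FQ12at

Longitude subsquare x = 23; +1 → 24, wraps to 0 = a, carry into square.
Longitude square 0; +1 → 1.
Latitude subsquare u = 20; −1 → 19 = t.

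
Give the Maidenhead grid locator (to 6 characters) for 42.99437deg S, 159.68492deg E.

Offset from 180°W / 90°S: lon 339.6849°, lat 47.0056°.
Field (20°×10°, letters A–R): 339.6849/20 → 16 → Q, 47.0056/10 → 4 → E; chars QE.
Square (2°×1°, digits 0–9): 19.6849/2 → 9, 7.0056/1 → 7; chars 97.
Subsquare (5′×2.5′, letters a–x): 1.6849/0.0833333 → 20 → u, 0.0056/0.0416667 → 0 → a; chars ua.

QE97ua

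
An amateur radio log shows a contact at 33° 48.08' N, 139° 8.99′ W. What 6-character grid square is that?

CM03kt

Add 180° to longitude and 90° to latitude: 40.8502, 123.8013.
Field (20°×10°, letters A–R): lon ⌊40.8502/20⌋ = 2 → C; lat ⌊123.8013/10⌋ = 12 → M.
Square (2°×1°, digits 0–9): lon ⌊0.8502/2⌋ = 0; lat ⌊3.8013/1⌋ = 3.
Subsquare (5′×2.5′, letters a–x): lon ⌊0.8502/0.0833333⌋ = 10 → k; lat ⌊0.8013/0.0416667⌋ = 19 → t.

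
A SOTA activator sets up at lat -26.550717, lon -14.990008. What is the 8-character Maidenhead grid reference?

Offset from 180°W / 90°S: lon 165.00999°, lat 63.44928°.
Field: lon ⌊165.00999/20⌋ = 8 → I; lat ⌊63.44928/10⌋ = 6 → G.
Square: lon ⌊5.00999/2⌋ = 2; lat ⌊3.44928/1⌋ = 3.
Subsquare: lon ⌊1.00999/0.0833333⌋ = 12 → m; lat ⌊0.44928/0.0416667⌋ = 10 → k.
Extended square: lon ⌊0.00999/0.00833333⌋ = 1; lat ⌊0.03262/0.00416667⌋ = 7.

IG23mk17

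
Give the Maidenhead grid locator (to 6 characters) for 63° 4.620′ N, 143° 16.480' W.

BP83ib

Add 180° to longitude and 90° to latitude: 36.7253, 153.0770.
Field: lon ⌊36.7253/20⌋ = 1 → B; lat ⌊153.0770/10⌋ = 15 → P.
Square: lon ⌊16.7253/2⌋ = 8; lat ⌊3.0770/1⌋ = 3.
Subsquare: lon ⌊0.7253/0.0833333⌋ = 8 → i; lat ⌊0.0770/0.0416667⌋ = 1 → b.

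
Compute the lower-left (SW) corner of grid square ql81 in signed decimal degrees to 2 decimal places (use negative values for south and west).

21.00, 156.00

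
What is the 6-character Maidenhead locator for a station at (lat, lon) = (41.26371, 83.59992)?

NN11tg

Offset from 180°W / 90°S: lon 263.5999°, lat 131.2637°.
Field: 263.5999/20 → 13 → N, 131.2637/10 → 13 → N; chars NN.
Square: 3.5999/2 → 1, 1.2637/1 → 1; chars 11.
Subsquare: 1.5999/0.0833333 → 19 → t, 0.2637/0.0416667 → 6 → g; chars tg.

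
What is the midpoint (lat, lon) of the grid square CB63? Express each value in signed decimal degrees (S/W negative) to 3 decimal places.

-76.500, -127.000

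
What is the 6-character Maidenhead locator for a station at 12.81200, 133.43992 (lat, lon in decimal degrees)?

Offset from 180°W / 90°S: lon 313.4399°, lat 102.8120°.
Field (20°×10°, letters A–R): 313.4399/20 → 15 → P, 102.8120/10 → 10 → K; chars PK.
Square (2°×1°, digits 0–9): 13.4399/2 → 6, 2.8120/1 → 2; chars 62.
Subsquare (5′×2.5′, letters a–x): 1.4399/0.0833333 → 17 → r, 0.8120/0.0416667 → 19 → t; chars rt.

PK62rt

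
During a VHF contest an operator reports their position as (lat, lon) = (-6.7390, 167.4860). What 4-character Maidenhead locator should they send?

Add 180° to longitude and 90° to latitude: 347.49, 83.26.
Field: lon ⌊347.49/20⌋ = 17 → R; lat ⌊83.26/10⌋ = 8 → I.
Square: lon ⌊7.49/2⌋ = 3; lat ⌊3.26/1⌋ = 3.

RI33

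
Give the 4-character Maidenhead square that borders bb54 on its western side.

BB44

Longitude square 5; −1 → 4.
The latitude characters are unchanged.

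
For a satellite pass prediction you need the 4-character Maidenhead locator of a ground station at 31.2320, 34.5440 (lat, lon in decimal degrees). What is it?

KM71

Shift to the Maidenhead origin (180°W, 90°S): lon 214.54, lat 121.23.
Field (20°×10°, letters A–R): lon ⌊214.54/20⌋ = 10 → K; lat ⌊121.23/10⌋ = 12 → M.
Square (2°×1°, digits 0–9): lon ⌊14.54/2⌋ = 7; lat ⌊1.23/1⌋ = 1.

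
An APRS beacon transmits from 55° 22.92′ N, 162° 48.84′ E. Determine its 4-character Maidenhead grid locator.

RO15

Offset from 180°W / 90°S: lon 342.81°, lat 145.38°.
Field (20°×10°, letters A–R): 342.81/20 → 17 → R, 145.38/10 → 14 → O; chars RO.
Square (2°×1°, digits 0–9): 2.81/2 → 1, 5.38/1 → 5; chars 15.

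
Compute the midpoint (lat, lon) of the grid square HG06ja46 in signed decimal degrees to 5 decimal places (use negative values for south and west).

Field H=7, G=6: +7·20° lon, +6·10° lat → SW at lon -40°, lat -30°.
Square 0, 6: +0·2° lon, +6·1° lat → SW at lon -40°, lat -24°.
Subsquare j=9, a=0: +9·0.0833333° lon, +0·0.0416667° lat → SW at lon -39.25°, lat -24°.
Extended square 4, 6: +4·0.00833333° lon, +6·0.00416667° lat → SW at lon -39.2167°, lat -23.975°.
Cell spans 0.00833333° lon × 0.00416667° lat. Centre is SW corner plus half of each.
latitude -23.97292, longitude -39.21250.

-23.97292, -39.21250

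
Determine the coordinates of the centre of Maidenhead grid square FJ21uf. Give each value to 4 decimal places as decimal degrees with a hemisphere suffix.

1.2292° N, 74.2917° W

Field F=5, J=9: +5·20° lon, +9·10° lat → SW at lon -80°, lat 0°.
Square 2, 1: +2·2° lon, +1·1° lat → SW at lon -76°, lat 1°.
Subsquare u=20, f=5: +20·0.0833333° lon, +5·0.0416667° lat → SW at lon -74.3333°, lat 1.20833°.
Cell spans 0.0833333° lon × 0.0416667° lat. Centre is SW corner plus half of each.
latitude 1.2292° N, longitude 74.2917° W.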